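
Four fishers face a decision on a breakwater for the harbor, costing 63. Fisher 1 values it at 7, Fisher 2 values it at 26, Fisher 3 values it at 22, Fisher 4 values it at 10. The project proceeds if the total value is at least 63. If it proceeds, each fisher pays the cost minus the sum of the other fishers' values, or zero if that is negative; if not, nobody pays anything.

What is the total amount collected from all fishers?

57

Total value 65 ≥ cost 63, so it is built.
Fisher 1: others sum to 58; max(0, 63 - 58) = 5.
Fisher 2: others sum to 39; max(0, 63 - 39) = 24.
Fisher 3: others sum to 43; max(0, 63 - 43) = 20.
Fisher 4: others sum to 55; max(0, 63 - 55) = 8.
Total collected = 5 + 24 + 20 + 8 = 57.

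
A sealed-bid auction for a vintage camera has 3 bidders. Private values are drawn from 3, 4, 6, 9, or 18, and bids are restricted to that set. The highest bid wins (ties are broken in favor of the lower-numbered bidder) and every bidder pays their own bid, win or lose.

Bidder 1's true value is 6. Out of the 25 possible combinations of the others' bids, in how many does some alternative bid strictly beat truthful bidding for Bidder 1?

Others bid (3, 3): truth gives 0; bid 3 gives 3 > 0. Violating.
Others bid (3, 4): truth gives 0; bid 4 gives 2 > 0. Violating.
Others bid (3, 9): truth gives -6; bid 3 gives -3 > -6. Violating.
Others bid (3, 18): truth gives -6; bid 3 gives -3 > -6. Violating.
Others bid (3, 6): truth gives 0; no alternative beats it.
Others bid (4, 6): truth gives 0; no alternative beats it.
(Checking all 25 profiles: 20 have a profitable deviation, 5 do not.)

20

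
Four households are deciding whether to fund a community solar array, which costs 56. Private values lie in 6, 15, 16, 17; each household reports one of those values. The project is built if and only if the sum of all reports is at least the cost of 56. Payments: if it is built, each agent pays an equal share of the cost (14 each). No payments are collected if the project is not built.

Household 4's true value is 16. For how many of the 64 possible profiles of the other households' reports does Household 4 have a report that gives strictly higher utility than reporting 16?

6

Others report (6, 16, 17): truth gives 0; report 17 gives 2 > 0. Violating.
Others report (6, 17, 16): truth gives 0; report 17 gives 2 > 0. Violating.
Others report (16, 6, 17): truth gives 0; report 17 gives 2 > 0. Violating.
Others report (16, 17, 6): truth gives 0; report 17 gives 2 > 0. Violating.
Others report (6, 6, 6): truth gives 0; no alternative beats it.
Others report (6, 6, 15): truth gives 0; no alternative beats it.
(Checking all 64 profiles: 6 have a profitable deviation, 58 do not.)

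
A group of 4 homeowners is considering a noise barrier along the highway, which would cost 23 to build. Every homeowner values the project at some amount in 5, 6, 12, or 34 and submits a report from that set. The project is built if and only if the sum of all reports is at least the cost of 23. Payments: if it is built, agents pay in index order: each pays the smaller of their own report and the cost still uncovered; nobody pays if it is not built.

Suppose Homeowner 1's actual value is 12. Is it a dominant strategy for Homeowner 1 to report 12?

Consider the case where Homeowner 2 reports 5, Homeowner 3 reports 5 and Homeowner 4 reports 12.
Truthful report 12: project built, pays 12, utility 12 - 12 = 0.
Report 5 instead: project built, pays 5, utility 12 - 5 = 7.
Since 7 > 0, reporting 5 is strictly better here, so truthful reporting is not dominant.

No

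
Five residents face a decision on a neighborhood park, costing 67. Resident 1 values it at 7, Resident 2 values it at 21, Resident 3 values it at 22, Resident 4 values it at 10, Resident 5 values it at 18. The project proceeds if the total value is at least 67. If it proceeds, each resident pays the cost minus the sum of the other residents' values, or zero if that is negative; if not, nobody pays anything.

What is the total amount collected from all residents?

28

Total value 78 ≥ cost 67, so it is built.
Resident 1: others sum to 71; max(0, 67 - 71) = 0.
Resident 2: others sum to 57; max(0, 67 - 57) = 10.
Resident 3: others sum to 56; max(0, 67 - 56) = 11.
Resident 4: others sum to 68; max(0, 67 - 68) = 0.
Resident 5: others sum to 60; max(0, 67 - 60) = 7.
Total collected = 0 + 10 + 11 + 0 + 7 = 28.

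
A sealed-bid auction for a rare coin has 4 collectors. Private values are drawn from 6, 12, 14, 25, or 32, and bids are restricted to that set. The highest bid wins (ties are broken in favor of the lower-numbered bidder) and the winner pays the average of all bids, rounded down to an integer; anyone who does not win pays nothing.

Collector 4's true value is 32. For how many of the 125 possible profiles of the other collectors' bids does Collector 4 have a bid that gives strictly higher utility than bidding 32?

27

Others bid (6, 6, 6): truth gives 20; bid 12 gives 25 > 20. Violating.
Others bid (6, 6, 12): truth gives 18; bid 14 gives 23 > 18. Violating.
Others bid (6, 6, 14): truth gives 18; bid 25 gives 20 > 18. Violating.
Others bid (6, 12, 6): truth gives 18; bid 14 gives 23 > 18. Violating.
Others bid (6, 6, 25): truth gives 15; no alternative beats it.
Others bid (6, 6, 32): truth gives 0; no alternative beats it.
(Checking all 125 profiles: 27 have a profitable deviation, 98 do not.)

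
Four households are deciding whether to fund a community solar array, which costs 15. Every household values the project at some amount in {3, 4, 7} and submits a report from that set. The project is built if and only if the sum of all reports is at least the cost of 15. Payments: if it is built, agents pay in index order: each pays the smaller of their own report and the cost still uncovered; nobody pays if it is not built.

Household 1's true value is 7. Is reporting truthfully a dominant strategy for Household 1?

Consider the case where Household 2 reports 3, Household 3 reports 3 and Household 4 reports 7.
Truthful report 7: project built, pays 7, utility 7 - 7 = 0.
Report 3 instead: project built, pays 3, utility 7 - 3 = 4.
Since 4 > 0, reporting 3 is strictly better here, so truthful reporting is not dominant.

No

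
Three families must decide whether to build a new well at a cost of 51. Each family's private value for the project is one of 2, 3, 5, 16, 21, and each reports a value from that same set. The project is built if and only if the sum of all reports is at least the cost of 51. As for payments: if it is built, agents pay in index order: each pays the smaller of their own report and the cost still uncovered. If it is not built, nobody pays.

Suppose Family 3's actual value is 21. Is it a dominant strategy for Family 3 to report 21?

Yes

Check each profile of the others' reports and compare truth against every alternative report.
Others report (16, 16): truth gives 2, best alternative gives 0.
Others report (21, 21): truth gives 12, best alternative gives 12.
Others report (16, 21): truth gives 7, best alternative gives 7.
Others report (21, 16): truth gives 7, best alternative gives 7.
Others report (2, 2): truth gives 0, best alternative gives 0.
Others report (2, 3): truth gives 0, best alternative gives 0.
(Remaining 19 profiles checked similarly; truth is weakly best in each.)
In every case the truthful report is at least as good as any alternative, so it is a dominant strategy.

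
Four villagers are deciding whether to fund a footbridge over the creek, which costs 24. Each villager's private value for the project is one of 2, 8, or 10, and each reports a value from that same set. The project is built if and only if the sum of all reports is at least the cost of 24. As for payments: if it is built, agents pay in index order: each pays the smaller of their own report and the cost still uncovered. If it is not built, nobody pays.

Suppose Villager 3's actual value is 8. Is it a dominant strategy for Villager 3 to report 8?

Consider the case where Villager 1 reports 2, Villager 2 reports 10 and Villager 4 reports 10.
Truthful report 8: project built, pays 8, utility 8 - 8 = 0.
Report 2 instead: project built, pays 2, utility 8 - 2 = 6.
Since 6 > 0, reporting 2 is strictly better here, so truthful reporting is not dominant.

No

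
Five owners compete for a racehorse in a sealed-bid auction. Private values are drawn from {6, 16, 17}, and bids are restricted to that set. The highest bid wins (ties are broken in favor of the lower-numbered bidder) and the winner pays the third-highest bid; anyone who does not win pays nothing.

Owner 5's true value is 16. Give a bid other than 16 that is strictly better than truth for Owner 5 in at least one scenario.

17

Suppose Owner 1 bids 6, Owner 2 bids 6, Owner 3 bids 6 and Owner 4 bids 16.
Bid 16: loses, pays 0, utility 0.
Bid 17: wins, pays 6, utility 16 - 6 = 10.
So bidding 17 beats truth here (10 > 0).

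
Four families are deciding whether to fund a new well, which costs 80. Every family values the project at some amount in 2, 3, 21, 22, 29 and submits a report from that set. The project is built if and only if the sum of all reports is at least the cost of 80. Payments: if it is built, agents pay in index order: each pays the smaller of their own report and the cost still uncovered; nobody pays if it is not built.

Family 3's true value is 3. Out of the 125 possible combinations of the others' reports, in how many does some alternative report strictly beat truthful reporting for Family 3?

7

Others report (21, 29, 29): truth gives 0; report 2 gives 1 > 0. Violating.
Others report (22, 29, 29): truth gives 0; report 2 gives 1 > 0. Violating.
Others report (29, 21, 29): truth gives 0; report 2 gives 1 > 0. Violating.
Others report (29, 22, 29): truth gives 0; report 2 gives 1 > 0. Violating.
Others report (2, 2, 2): truth gives 0; no alternative beats it.
Others report (2, 2, 3): truth gives 0; no alternative beats it.
(Checking all 125 profiles: 7 have a profitable deviation, 118 do not.)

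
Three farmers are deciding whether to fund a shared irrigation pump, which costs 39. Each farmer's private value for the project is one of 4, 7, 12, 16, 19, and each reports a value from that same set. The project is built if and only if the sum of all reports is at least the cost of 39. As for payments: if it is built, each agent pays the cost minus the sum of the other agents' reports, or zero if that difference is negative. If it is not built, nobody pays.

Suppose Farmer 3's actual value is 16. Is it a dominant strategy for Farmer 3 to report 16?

Yes

Check each profile of the others' reports and compare truth against every alternative report.
Others report (19, 19): truth gives 15, best alternative gives 15.
Others report (16, 19): truth gives 12, best alternative gives 12.
Others report (19, 16): truth gives 12, best alternative gives 12.
Others report (16, 16): truth gives 9, best alternative gives 9.
Others report (12, 19): truth gives 8, best alternative gives 8.
Others report (19, 12): truth gives 8, best alternative gives 8.
(Remaining 19 profiles checked similarly; truth is weakly best in each.)
In every case the truthful report is at least as good as any alternative, so it is a dominant strategy.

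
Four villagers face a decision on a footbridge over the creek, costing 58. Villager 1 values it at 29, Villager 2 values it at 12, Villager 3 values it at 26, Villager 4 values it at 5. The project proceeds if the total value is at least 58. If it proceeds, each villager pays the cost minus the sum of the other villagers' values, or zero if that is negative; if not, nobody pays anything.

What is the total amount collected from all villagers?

27

Total value 72 ≥ cost 58, so it is built.
Villager 1: others sum to 43; max(0, 58 - 43) = 15.
Villager 2: others sum to 60; max(0, 58 - 60) = 0.
Villager 3: others sum to 46; max(0, 58 - 46) = 12.
Villager 4: others sum to 67; max(0, 58 - 67) = 0.
Total collected = 15 + 0 + 12 + 0 = 27.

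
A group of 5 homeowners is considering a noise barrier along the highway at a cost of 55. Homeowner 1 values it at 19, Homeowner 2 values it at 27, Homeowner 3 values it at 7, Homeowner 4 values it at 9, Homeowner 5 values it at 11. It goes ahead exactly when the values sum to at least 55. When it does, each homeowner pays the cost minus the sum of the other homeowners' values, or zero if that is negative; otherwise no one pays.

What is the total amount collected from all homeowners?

Total value 73 ≥ cost 55, so it is built.
Homeowner 1: others sum to 54; max(0, 55 - 54) = 1.
Homeowner 2: others sum to 46; max(0, 55 - 46) = 9.
Homeowner 3: others sum to 66; max(0, 55 - 66) = 0.
Homeowner 4: others sum to 64; max(0, 55 - 64) = 0.
Homeowner 5: others sum to 62; max(0, 55 - 62) = 0.
Total collected = 1 + 9 + 0 + 0 + 0 = 10.

10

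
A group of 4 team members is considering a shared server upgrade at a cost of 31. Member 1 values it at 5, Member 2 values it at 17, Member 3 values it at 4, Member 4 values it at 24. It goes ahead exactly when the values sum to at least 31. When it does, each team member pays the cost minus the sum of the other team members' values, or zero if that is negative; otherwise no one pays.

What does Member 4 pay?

Total value 50 ≥ cost 31, so the project is built.
The other team members' values sum to 26.
Cost minus that sum is 31 - 26 = 5.

5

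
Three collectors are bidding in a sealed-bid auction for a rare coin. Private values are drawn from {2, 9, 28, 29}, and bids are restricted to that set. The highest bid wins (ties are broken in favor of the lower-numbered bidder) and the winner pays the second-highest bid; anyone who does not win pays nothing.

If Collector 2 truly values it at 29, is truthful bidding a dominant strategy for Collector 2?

Yes

Check each profile of the others' bids and compare truth against every alternative bid.
Others bid (28, 2): truth gives 1, best alternative gives 0.
Others bid (28, 9): truth gives 1, best alternative gives 0.
Others bid (28, 28): truth gives 1, best alternative gives 0.
Others bid (2, 2): truth gives 27, best alternative gives 27.
Others bid (2, 9): truth gives 20, best alternative gives 20.
Others bid (9, 2): truth gives 20, best alternative gives 20.
(Remaining 10 profiles checked similarly; truth is weakly best in each.)
In every case the truthful bid is at least as good as any alternative, so it is a dominant strategy.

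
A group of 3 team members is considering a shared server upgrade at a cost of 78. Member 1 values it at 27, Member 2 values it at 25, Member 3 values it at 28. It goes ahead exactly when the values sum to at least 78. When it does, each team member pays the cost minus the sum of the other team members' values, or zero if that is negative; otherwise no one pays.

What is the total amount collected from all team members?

74

Total value 80 ≥ cost 78, so it is built.
Member 1: others sum to 53; max(0, 78 - 53) = 25.
Member 2: others sum to 55; max(0, 78 - 55) = 23.
Member 3: others sum to 52; max(0, 78 - 52) = 26.
Total collected = 25 + 23 + 26 = 74.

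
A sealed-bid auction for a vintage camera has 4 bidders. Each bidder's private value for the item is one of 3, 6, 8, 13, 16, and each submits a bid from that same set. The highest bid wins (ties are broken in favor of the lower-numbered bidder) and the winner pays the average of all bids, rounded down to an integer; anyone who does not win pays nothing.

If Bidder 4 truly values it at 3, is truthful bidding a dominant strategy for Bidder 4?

Check each profile of the others' bids and compare truth against every alternative bid.
Others bid (3, 3, 3): truth gives 0, best alternative gives 0.
Others bid (3, 3, 6): truth gives 0, best alternative gives 0.
Others bid (3, 3, 8): truth gives 0, best alternative gives 0.
Others bid (3, 3, 13): truth gives 0, best alternative gives 0.
Others bid (3, 3, 16): truth gives 0, best alternative gives 0.
Others bid (3, 6, 3): truth gives 0, best alternative gives 0.
(Remaining 119 profiles checked similarly; truth is weakly best in each.)
In every case the truthful bid is at least as good as any alternative, so it is a dominant strategy.

Yes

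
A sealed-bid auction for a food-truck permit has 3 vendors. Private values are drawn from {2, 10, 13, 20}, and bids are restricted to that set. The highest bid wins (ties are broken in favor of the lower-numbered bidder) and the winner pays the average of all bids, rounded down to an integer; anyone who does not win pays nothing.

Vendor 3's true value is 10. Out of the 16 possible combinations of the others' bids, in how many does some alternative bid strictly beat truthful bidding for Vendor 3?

2

Others bid (2, 10): truth gives 0; bid 13 gives 2 > 0. Violating.
Others bid (10, 2): truth gives 0; bid 13 gives 2 > 0. Violating.
Others bid (2, 2): truth gives 6; no alternative beats it.
Others bid (2, 13): truth gives 0; no alternative beats it.
(Checking all 16 profiles: 2 have a profitable deviation, 14 do not.)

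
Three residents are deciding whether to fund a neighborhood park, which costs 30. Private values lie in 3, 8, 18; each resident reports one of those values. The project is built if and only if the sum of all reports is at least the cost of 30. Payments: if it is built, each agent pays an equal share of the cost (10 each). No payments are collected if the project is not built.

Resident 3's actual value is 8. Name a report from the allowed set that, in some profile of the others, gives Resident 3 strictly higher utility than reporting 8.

3

Suppose Resident 1 reports 8 and Resident 2 reports 18.
Report 8: project built, pays 10, utility 8 - 10 = -2.
Report 3: project not built, utility 0.
So reporting 3 beats truth here (0 > -2).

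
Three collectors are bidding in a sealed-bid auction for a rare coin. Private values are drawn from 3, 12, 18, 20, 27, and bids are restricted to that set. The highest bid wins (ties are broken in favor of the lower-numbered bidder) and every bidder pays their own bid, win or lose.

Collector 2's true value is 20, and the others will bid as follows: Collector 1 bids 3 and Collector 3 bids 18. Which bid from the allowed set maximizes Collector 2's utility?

Bid 3: loses but pays 3, utility -3.
Bid 12: loses but pays 12, utility -12.
Bid 18: wins, pays 18, utility 20 - 18 = 2.
Bid 20: wins, pays 20, utility 20 - 20 = 0.
Bid 27: wins, pays 27, utility 20 - 27 = -7.
The best choice is 18 with utility 2.

18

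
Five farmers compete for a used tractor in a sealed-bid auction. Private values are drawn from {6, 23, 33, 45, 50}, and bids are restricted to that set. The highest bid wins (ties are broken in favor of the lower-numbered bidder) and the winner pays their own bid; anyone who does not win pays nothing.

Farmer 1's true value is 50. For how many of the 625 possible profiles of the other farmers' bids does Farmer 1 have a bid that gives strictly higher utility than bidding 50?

Others bid (6, 6, 6, 6): truth gives 0; bid 6 gives 44 > 0. Violating.
Others bid (6, 6, 6, 23): truth gives 0; bid 23 gives 27 > 0. Violating.
Others bid (6, 6, 6, 33): truth gives 0; bid 33 gives 17 > 0. Violating.
Others bid (6, 6, 6, 45): truth gives 0; bid 45 gives 5 > 0. Violating.
Others bid (6, 6, 6, 50): truth gives 0; no alternative beats it.
Others bid (6, 6, 23, 50): truth gives 0; no alternative beats it.
(Checking all 625 profiles: 256 have a profitable deviation, 369 do not.)

256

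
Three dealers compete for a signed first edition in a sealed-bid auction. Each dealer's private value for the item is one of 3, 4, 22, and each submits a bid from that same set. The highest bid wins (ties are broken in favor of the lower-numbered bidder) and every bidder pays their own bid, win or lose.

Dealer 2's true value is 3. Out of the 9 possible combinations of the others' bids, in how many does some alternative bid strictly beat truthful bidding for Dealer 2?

2

Others bid (3, 3): truth gives -3; bid 4 gives -1 > -3. Violating.
Others bid (3, 4): truth gives -3; bid 4 gives -1 > -3. Violating.
Others bid (3, 22): truth gives -3; no alternative beats it.
Others bid (4, 3): truth gives -3; no alternative beats it.
(Checking all 9 profiles: 2 have a profitable deviation, 7 do not.)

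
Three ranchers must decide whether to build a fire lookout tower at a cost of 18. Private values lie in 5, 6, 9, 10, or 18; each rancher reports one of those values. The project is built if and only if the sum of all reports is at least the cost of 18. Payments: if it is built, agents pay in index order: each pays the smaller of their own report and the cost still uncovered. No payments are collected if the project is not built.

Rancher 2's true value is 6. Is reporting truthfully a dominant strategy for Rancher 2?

No

Consider the case where Rancher 1 reports 5 and Rancher 3 reports 9.
Truthful report 6: project built, pays 6, utility 6 - 6 = 0.
Report 5 instead: project built, pays 5, utility 6 - 5 = 1.
Since 1 > 0, reporting 5 is strictly better here, so truthful reporting is not dominant.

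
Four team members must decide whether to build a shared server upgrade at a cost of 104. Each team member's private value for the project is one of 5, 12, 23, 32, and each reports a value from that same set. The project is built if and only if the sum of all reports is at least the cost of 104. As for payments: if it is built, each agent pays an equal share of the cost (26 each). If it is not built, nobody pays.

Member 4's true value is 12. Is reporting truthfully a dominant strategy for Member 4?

Consider the case where Member 1 reports 32, Member 2 reports 32 and Member 3 reports 32.
Truthful report 12: project built, pays 26, utility 12 - 26 = -14.
Report 5 instead: project not built, utility 0.
Since 0 > -14, reporting 5 is strictly better here, so truthful reporting is not dominant.

No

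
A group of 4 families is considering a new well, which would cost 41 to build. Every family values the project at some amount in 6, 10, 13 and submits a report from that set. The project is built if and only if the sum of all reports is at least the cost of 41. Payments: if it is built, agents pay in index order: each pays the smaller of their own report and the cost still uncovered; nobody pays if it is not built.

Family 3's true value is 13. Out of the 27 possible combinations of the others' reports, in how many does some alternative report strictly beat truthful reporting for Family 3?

10

Others report (6, 13, 13): truth gives 0; report 10 gives 3 > 0. Violating.
Others report (10, 10, 13): truth gives 0; report 10 gives 3 > 0. Violating.
Others report (10, 13, 10): truth gives 0; report 10 gives 3 > 0. Violating.
Others report (10, 13, 13): truth gives 0; report 6 gives 7 > 0. Violating.
Others report (6, 6, 6): truth gives 0; no alternative beats it.
Others report (6, 6, 10): truth gives 0; no alternative beats it.
(Checking all 27 profiles: 10 have a profitable deviation, 17 do not.)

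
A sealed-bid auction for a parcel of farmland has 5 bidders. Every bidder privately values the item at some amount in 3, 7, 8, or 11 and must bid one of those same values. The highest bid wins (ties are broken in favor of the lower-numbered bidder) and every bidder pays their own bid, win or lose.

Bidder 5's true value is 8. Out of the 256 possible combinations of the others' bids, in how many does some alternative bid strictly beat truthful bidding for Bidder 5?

Others bid (3, 3, 3, 3): truth gives 0; bid 7 gives 1 > 0. Violating.
Others bid (3, 3, 3, 8): truth gives -8; bid 3 gives -3 > -8. Violating.
Others bid (3, 3, 3, 11): truth gives -8; bid 3 gives -3 > -8. Violating.
Others bid (3, 3, 7, 8): truth gives -8; bid 3 gives -3 > -8. Violating.
Others bid (3, 3, 3, 7): truth gives 0; no alternative beats it.
Others bid (3, 3, 7, 3): truth gives 0; no alternative beats it.
(Checking all 256 profiles: 241 have a profitable deviation, 15 do not.)

241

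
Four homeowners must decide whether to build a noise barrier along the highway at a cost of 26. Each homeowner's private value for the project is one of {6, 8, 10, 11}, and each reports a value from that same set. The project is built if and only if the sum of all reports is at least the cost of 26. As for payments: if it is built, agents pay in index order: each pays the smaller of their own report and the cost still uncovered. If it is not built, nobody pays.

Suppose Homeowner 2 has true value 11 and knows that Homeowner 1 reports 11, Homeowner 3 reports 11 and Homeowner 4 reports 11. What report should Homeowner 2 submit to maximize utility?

Report 6: project built, pays 6, utility 11 - 6 = 5.
Report 8: project built, pays 8, utility 11 - 8 = 3.
Report 10: project built, pays 10, utility 11 - 10 = 1.
Report 11: project built, pays 11, utility 11 - 11 = 0.
The best choice is 6 with utility 5.

6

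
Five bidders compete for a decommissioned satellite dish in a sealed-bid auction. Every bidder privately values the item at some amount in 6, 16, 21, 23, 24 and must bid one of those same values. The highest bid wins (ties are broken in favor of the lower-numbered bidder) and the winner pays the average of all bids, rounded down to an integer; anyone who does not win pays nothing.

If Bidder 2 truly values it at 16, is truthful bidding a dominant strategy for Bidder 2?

No

Consider the case where Bidder 1 bids 6, Bidder 3 bids 6, Bidder 4 bids 6 and Bidder 5 bids 21.
Truthful bid 16: loses, pays 0, utility 0.
Bid 21 instead: wins, pays 12, utility 16 - 12 = 4.
Since 4 > 0, bidding 21 is strictly better here, so truthful bidding is not dominant.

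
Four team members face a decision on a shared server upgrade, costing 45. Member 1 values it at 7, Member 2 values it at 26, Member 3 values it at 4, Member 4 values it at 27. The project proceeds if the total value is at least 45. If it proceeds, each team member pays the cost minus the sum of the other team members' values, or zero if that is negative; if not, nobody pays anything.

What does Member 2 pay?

7

Total value 64 ≥ cost 45, so the project is built.
The other team members' values sum to 38.
Cost minus that sum is 45 - 38 = 7.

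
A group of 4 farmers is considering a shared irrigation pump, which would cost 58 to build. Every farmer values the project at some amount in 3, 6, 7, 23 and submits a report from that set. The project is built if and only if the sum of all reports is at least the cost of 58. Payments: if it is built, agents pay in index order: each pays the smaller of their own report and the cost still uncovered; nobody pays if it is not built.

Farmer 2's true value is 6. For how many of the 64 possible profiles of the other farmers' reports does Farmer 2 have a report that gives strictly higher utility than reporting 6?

1

Others report (23, 23, 23): truth gives 0; report 3 gives 3 > 0. Violating.
Others report (3, 3, 3): truth gives 0; no alternative beats it.
Others report (3, 3, 6): truth gives 0; no alternative beats it.
(Checking all 64 profiles: 1 has a profitable deviation, 63 do not.)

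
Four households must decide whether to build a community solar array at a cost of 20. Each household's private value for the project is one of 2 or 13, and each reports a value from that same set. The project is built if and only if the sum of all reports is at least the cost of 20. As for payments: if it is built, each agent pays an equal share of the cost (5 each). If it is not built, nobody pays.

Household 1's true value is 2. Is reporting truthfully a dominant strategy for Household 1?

Check each profile of the others' reports and compare truth against every alternative report.
Others report (2, 2, 13): truth gives 0, best alternative gives -3.
Others report (2, 13, 2): truth gives 0, best alternative gives -3.
Others report (13, 2, 2): truth gives 0, best alternative gives -3.
Others report (2, 13, 13): truth gives -3, best alternative gives -3.
Others report (13, 2, 13): truth gives -3, best alternative gives -3.
Others report (13, 13, 2): truth gives -3, best alternative gives -3.
(Remaining 2 profiles checked similarly; truth is weakly best in each.)
In every case the truthful report is at least as good as any alternative, so it is a dominant strategy.

Yes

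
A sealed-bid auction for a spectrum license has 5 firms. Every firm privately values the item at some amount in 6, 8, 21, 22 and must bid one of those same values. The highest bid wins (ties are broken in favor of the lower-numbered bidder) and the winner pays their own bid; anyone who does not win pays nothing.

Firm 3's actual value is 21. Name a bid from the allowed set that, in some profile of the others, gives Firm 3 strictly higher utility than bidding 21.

8

Suppose Firm 1 bids 6, Firm 2 bids 6, Firm 4 bids 6 and Firm 5 bids 6.
Bid 21: wins, pays 21, utility 21 - 21 = 0.
Bid 8: wins, pays 8, utility 21 - 8 = 13.
So bidding 8 beats truth here (13 > 0).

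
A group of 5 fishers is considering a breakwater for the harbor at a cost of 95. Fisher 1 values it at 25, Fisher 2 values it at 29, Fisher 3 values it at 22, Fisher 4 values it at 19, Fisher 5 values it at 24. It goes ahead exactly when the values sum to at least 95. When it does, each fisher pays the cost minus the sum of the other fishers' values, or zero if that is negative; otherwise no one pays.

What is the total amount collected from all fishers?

6

Total value 119 ≥ cost 95, so it is built.
Fisher 1: others sum to 94; max(0, 95 - 94) = 1.
Fisher 2: others sum to 90; max(0, 95 - 90) = 5.
Fisher 3: others sum to 97; max(0, 95 - 97) = 0.
Fisher 4: others sum to 100; max(0, 95 - 100) = 0.
Fisher 5: others sum to 95; max(0, 95 - 95) = 0.
Total collected = 1 + 5 + 0 + 0 + 0 = 6.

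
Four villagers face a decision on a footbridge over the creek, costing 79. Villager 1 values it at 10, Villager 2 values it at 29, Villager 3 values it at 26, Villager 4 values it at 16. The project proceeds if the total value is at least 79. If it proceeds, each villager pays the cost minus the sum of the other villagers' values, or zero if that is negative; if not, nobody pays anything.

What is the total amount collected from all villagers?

73

Total value 81 ≥ cost 79, so it is built.
Villager 1: others sum to 71; max(0, 79 - 71) = 8.
Villager 2: others sum to 52; max(0, 79 - 52) = 27.
Villager 3: others sum to 55; max(0, 79 - 55) = 24.
Villager 4: others sum to 65; max(0, 79 - 65) = 14.
Total collected = 8 + 27 + 24 + 14 = 73.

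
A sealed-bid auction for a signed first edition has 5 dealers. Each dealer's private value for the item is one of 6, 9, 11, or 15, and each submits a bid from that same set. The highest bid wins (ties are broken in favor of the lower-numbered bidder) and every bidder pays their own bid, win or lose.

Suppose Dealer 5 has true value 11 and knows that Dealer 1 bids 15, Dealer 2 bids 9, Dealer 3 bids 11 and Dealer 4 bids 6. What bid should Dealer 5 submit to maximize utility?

Bid 6: loses but pays 6, utility -6.
Bid 9: loses but pays 9, utility -9.
Bid 11: loses but pays 11, utility -11.
Bid 15: loses but pays 15, utility -15.
The best choice is 6 with utility -6.

6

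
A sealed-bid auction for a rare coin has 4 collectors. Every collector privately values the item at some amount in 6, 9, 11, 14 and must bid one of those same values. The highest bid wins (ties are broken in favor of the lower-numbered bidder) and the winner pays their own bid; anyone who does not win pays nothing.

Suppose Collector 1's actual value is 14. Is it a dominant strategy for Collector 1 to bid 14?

Consider the case where Collector 2 bids 6, Collector 3 bids 6 and Collector 4 bids 6.
Truthful bid 14: wins, pays 14, utility 14 - 14 = 0.
Bid 6 instead: wins, pays 6, utility 14 - 6 = 8.
Since 8 > 0, bidding 6 is strictly better here, so truthful bidding is not dominant.

No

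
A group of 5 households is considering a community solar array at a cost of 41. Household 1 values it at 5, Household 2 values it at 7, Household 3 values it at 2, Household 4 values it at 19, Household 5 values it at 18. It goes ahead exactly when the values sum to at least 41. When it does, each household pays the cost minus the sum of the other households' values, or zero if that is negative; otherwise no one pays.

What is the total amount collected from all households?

Total value 51 ≥ cost 41, so it is built.
Household 1: others sum to 46; max(0, 41 - 46) = 0.
Household 2: others sum to 44; max(0, 41 - 44) = 0.
Household 3: others sum to 49; max(0, 41 - 49) = 0.
Household 4: others sum to 32; max(0, 41 - 32) = 9.
Household 5: others sum to 33; max(0, 41 - 33) = 8.
Total collected = 0 + 0 + 0 + 9 + 8 = 17.

17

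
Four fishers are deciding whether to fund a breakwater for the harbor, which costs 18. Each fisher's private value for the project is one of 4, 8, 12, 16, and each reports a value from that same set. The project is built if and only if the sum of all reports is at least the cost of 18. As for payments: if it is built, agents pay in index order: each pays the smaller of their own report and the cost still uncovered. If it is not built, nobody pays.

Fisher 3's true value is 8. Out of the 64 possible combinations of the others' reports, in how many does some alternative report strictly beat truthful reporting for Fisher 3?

Others report (4, 4, 8): truth gives 0; report 4 gives 4 > 0. Violating.
Others report (4, 4, 12): truth gives 0; report 4 gives 4 > 0. Violating.
Others report (4, 4, 16): truth gives 0; report 4 gives 4 > 0. Violating.
Others report (4, 8, 4): truth gives 2; report 4 gives 4 > 2. Violating.
Others report (4, 4, 4): truth gives 0; no alternative beats it.
Others report (4, 12, 4): truth gives 6; no alternative beats it.
(Checking all 64 profiles: 11 have a profitable deviation, 53 do not.)

11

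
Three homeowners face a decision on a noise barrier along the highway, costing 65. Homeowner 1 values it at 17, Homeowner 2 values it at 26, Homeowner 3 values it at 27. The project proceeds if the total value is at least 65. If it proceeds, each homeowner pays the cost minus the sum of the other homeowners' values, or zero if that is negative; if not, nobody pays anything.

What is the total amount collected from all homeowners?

Total value 70 ≥ cost 65, so it is built.
Homeowner 1: others sum to 53; max(0, 65 - 53) = 12.
Homeowner 2: others sum to 44; max(0, 65 - 44) = 21.
Homeowner 3: others sum to 43; max(0, 65 - 43) = 22.
Total collected = 12 + 21 + 22 = 55.

55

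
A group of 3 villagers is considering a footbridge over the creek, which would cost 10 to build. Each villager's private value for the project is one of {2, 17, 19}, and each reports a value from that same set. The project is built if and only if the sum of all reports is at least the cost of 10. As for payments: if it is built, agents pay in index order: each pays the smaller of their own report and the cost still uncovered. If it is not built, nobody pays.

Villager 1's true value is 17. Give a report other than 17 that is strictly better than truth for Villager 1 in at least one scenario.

Suppose Villager 2 reports 2 and Villager 3 reports 17.
Report 17: project built, pays 10, utility 17 - 10 = 7.
Report 2: project built, pays 2, utility 17 - 2 = 15.
So reporting 2 beats truth here (15 > 7).

2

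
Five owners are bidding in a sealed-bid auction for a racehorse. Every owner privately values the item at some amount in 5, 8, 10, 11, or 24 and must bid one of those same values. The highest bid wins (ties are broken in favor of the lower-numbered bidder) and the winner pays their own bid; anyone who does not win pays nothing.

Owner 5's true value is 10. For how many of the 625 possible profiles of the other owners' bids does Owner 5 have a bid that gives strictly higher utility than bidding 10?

Others bid (5, 5, 5, 5): truth gives 0; bid 8 gives 2 > 0. Violating.
Others bid (5, 5, 5, 8): truth gives 0; no alternative beats it.
Others bid (5, 5, 5, 10): truth gives 0; no alternative beats it.
(Checking all 625 profiles: 1 has a profitable deviation, 624 do not.)

1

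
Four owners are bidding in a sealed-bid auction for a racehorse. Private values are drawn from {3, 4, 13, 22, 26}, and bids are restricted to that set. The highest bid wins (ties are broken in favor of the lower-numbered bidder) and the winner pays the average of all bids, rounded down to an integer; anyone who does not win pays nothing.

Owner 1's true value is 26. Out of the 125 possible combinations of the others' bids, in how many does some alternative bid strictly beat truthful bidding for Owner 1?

64

Others bid (3, 3, 3): truth gives 18; bid 3 gives 23 > 18. Violating.
Others bid (3, 3, 4): truth gives 17; bid 4 gives 23 > 17. Violating.
Others bid (3, 3, 13): truth gives 15; bid 13 gives 18 > 15. Violating.
Others bid (3, 3, 22): truth gives 13; bid 22 gives 14 > 13. Violating.
Others bid (3, 3, 26): truth gives 12; no alternative beats it.
Others bid (3, 4, 26): truth gives 12; no alternative beats it.
(Checking all 125 profiles: 64 have a profitable deviation, 61 do not.)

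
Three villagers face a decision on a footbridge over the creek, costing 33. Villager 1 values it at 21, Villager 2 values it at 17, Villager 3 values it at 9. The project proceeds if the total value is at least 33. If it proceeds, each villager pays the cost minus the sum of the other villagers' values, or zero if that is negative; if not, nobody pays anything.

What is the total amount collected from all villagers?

10

Total value 47 ≥ cost 33, so it is built.
Villager 1: others sum to 26; max(0, 33 - 26) = 7.
Villager 2: others sum to 30; max(0, 33 - 30) = 3.
Villager 3: others sum to 38; max(0, 33 - 38) = 0.
Total collected = 7 + 3 + 0 = 10.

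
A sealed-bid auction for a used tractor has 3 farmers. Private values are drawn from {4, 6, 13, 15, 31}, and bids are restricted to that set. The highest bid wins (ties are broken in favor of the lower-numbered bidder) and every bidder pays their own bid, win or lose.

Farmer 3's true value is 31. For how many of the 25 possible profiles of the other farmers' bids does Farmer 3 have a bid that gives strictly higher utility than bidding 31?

18

Others bid (4, 4): truth gives 0; bid 6 gives 25 > 0. Violating.
Others bid (4, 6): truth gives 0; bid 13 gives 18 > 0. Violating.
Others bid (4, 13): truth gives 0; bid 15 gives 16 > 0. Violating.
Others bid (4, 31): truth gives -31; bid 4 gives -4 > -31. Violating.
Others bid (4, 15): truth gives 0; no alternative beats it.
Others bid (6, 15): truth gives 0; no alternative beats it.
(Checking all 25 profiles: 18 have a profitable deviation, 7 do not.)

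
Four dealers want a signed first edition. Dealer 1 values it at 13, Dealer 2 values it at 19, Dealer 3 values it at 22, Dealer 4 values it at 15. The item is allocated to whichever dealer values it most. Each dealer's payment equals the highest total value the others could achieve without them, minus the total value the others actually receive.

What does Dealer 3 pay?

19

Dealer 3 has the highest value and receives the item.
Without Dealer 3, the item would go to the next-highest value, 19, so the others could achieve 19.
With Dealer 3 present and winning, the others receive nothing, so their total is 0.
Payment = 19 - 0 = 19.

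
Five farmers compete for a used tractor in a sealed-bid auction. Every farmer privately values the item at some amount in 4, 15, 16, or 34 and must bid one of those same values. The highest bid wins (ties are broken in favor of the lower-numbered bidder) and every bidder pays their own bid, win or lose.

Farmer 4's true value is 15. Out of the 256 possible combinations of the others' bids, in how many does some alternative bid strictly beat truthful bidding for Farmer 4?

254

Others bid (4, 4, 4, 16): truth gives -15; bid 16 gives -1 > -15. Violating.
Others bid (4, 4, 4, 34): truth gives -15; bid 4 gives -4 > -15. Violating.
Others bid (4, 4, 15, 4): truth gives -15; bid 16 gives -1 > -15. Violating.
Others bid (4, 4, 15, 15): truth gives -15; bid 16 gives -1 > -15. Violating.
Others bid (4, 4, 4, 4): truth gives 0; no alternative beats it.
Others bid (4, 4, 4, 15): truth gives 0; no alternative beats it.
(Checking all 256 profiles: 254 have a profitable deviation, 2 do not.)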